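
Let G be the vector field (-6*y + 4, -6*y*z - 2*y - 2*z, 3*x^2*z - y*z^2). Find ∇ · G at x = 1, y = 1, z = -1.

∂G₁/∂x = 0
∂G₂/∂y = -6*z - 2
∂G₃/∂z = 3*x^2 - 2*y*z
∇·G = 3*x^2 - 2*y*z - 6*z - 2
At (1, 1, -1): 9.

9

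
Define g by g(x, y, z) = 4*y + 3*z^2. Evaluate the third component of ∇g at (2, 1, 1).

(∇g)_3 = ∂g/∂z = 6*z
At (2, 1, 1): 6.

6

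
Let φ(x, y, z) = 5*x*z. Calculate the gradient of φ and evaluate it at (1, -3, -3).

∂φ/∂x = 5*z
∂φ/∂y = 0
∂φ/∂z = 5*x
∇φ = (5*z, 0, 5*x)
At (1, -3, -3): (-15, 0, 5).

(-15, 0, 5)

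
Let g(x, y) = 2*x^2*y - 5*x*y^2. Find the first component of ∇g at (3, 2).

4

(∇g)_1 = ∂g/∂x = 4*x*y - 5*y^2
At (3, 2): 4.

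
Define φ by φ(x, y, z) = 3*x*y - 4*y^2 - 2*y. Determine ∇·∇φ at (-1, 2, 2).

-8

∂²φ/∂x² = 0
∂²φ/∂y² = -8
∂²φ/∂z² = 0
∇²φ = -8
At (-1, 2, 2): -8.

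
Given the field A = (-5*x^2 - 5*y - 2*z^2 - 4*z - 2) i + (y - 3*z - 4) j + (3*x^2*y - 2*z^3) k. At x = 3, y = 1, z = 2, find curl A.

(30, -30, 5)

(∇×A)₁ = ∂A₃/∂y − ∂A₂/∂z = 3*x^2 + 3
(∇×A)₂ = ∂A₁/∂z − ∂A₃/∂x = -6*x*y - 4*z - 4
(∇×A)₃ = ∂A₂/∂x − ∂A₁/∂y = 5
∇×A = (3*x^2 + 3, -6*x*y - 4*z - 4, 5)
At (3, 1, 2): (30, -30, 5).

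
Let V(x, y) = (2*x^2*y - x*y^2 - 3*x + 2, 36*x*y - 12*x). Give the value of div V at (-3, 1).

∂V₁/∂x = 4*x*y - y^2 - 3
∂V₂/∂y = 36*x
∇·V = 4*x*y + 36*x - y^2 - 3
At (-3, 1): -124.

-124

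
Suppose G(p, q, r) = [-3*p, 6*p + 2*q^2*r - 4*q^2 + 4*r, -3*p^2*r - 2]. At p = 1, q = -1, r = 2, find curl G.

(-6, 12, 6)

(∇×G)₁ = ∂G₃/∂q − ∂G₂/∂r = -2*q^2 - 4
(∇×G)₂ = ∂G₁/∂r − ∂G₃/∂p = 6*p*r
(∇×G)₃ = ∂G₂/∂p − ∂G₁/∂q = 6
∇×G = (-2*q^2 - 4, 6*p*r, 6)
At (1, -1, 2): (-6, 12, 6).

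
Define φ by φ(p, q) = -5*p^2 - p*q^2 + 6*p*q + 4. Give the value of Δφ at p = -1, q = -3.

∂²φ/∂p² = -10
∂²φ/∂q² = -2*p
∇²φ = -2*p - 10
At (-1, -3): -8.

-8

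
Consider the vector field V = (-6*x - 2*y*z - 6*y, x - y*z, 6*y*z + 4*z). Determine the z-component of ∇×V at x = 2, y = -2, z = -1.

5

(∇×V)_3 = ∂V₂/∂x − ∂V₁/∂y
= 1 − (-2*z - 6)
= 2*z + 7
At (2, -2, -1): 5.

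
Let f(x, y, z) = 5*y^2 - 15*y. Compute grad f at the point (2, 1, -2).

∂f/∂x = 0
∂f/∂y = 10*y - 15
∂f/∂z = 0
∇f = (0, 10*y - 15, 0)
At (2, 1, -2): (0, -5, 0).

(0, -5, 0)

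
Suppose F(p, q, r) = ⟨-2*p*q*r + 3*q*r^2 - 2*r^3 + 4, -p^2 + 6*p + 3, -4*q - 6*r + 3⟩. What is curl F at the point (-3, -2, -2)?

(∇×F)₁ = ∂F₃/∂q − ∂F₂/∂r = -4
(∇×F)₂ = ∂F₁/∂r − ∂F₃/∂p = -2*p*q + 6*q*r - 6*r^2
(∇×F)₃ = ∂F₂/∂p − ∂F₁/∂q = 2*p*r - 2*p - 3*r^2 + 6
∇×F = (-4, -2*p*q + 6*q*r - 6*r^2, 2*p*r - 2*p - 3*r^2 + 6)
At (-3, -2, -2): (-4, -12, 12).

(-4, -12, 12)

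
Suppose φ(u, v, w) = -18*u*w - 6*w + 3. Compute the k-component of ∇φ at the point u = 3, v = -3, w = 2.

(∇φ)_3 = ∂φ/∂w = -18*u - 6
At (3, -3, 2): -60.

-60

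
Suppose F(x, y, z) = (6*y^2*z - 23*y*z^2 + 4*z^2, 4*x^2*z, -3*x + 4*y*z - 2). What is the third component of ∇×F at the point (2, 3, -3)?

267

(∇×F)_3 = ∂F₂/∂x − ∂F₁/∂y
= 8*x*z − (12*y*z - 23*z^2)
= 8*x*z - 12*y*z + 23*z^2
At (2, 3, -3): 267.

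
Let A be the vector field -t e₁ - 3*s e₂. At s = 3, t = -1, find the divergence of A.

∂A₁/∂s = 0
∂A₂/∂t = 0
∇·A = 0
At (3, -1): 0.

0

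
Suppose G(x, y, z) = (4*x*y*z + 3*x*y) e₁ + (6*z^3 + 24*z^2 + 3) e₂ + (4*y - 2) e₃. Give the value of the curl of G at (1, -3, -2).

(∇×G)₁ = ∂G₃/∂y − ∂G₂/∂z = -18*z^2 - 48*z + 4
(∇×G)₂ = ∂G₁/∂z − ∂G₃/∂x = 4*x*y
(∇×G)₃ = ∂G₂/∂x − ∂G₁/∂y = -4*x*z - 3*x
∇×G = (-18*z^2 - 48*z + 4, 4*x*y, -4*x*z - 3*x)
At (1, -3, -2): (28, -12, 5).

(28, -12, 5)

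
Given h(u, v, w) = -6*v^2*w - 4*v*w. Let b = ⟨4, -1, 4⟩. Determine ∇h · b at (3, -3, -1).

-136

∂h/∂u = 0
∂h/∂v = -12*v*w - 4*w
∂h/∂w = -6*v^2 - 4*v
∇h at (3, -3, -1) = (0, -32, -42)
∇h · b = (0)(4) + (-32)(-1) + (-42)(4) = -136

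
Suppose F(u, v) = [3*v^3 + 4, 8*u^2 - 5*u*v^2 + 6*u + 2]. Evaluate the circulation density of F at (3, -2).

∂F₂/∂u = 16*u - 5*v^2 + 6
∂F₁/∂v = 9*v^2
Scalar curl = 16*u - 14*v^2 + 6
At (3, -2): -2.

-2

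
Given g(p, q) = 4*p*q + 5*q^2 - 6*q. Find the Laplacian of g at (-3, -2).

10

∂²g/∂p² = 0
∂²g/∂q² = 10
∇²g = 10
At (-3, -2): 10.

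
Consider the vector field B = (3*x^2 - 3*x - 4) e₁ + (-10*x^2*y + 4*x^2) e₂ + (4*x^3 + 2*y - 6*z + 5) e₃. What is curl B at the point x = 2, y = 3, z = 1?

(2, -48, -104)

(∇×B)₁ = ∂B₃/∂y − ∂B₂/∂z = 2
(∇×B)₂ = ∂B₁/∂z − ∂B₃/∂x = -12*x^2
(∇×B)₃ = ∂B₂/∂x − ∂B₁/∂y = -20*x*y + 8*x
∇×B = (2, -12*x^2, -20*x*y + 8*x)
At (2, 3, 1): (2, -48, -104).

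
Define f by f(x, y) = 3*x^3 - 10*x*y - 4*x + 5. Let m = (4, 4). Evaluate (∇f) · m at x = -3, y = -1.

∂f/∂x = 9*x^2 - 10*y - 4
∂f/∂y = -10*x
∇f at (-3, -1) = (87, 30)
∇f · m = (87)(4) + (30)(4) = 468

468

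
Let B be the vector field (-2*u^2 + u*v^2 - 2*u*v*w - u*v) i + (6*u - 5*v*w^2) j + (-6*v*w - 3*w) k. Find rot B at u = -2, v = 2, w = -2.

(∇×B)₁ = ∂B₃/∂v − ∂B₂/∂w = 10*v*w - 6*w
(∇×B)₂ = ∂B₁/∂w − ∂B₃/∂u = -2*u*v
(∇×B)₃ = ∂B₂/∂u − ∂B₁/∂v = -2*u*v + 2*u*w + u + 6
∇×B = (10*v*w - 6*w, -2*u*v, -2*u*v + 2*u*w + u + 6)
At (-2, 2, -2): (-28, 8, 20).

(-28, 8, 20)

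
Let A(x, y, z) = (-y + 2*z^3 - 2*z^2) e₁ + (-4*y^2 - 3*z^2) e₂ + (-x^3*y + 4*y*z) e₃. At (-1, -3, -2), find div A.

12

∂A₁/∂x = 0
∂A₂/∂y = -8*y
∂A₃/∂z = 4*y
∇·A = -4*y
At (-1, -3, -2): 12.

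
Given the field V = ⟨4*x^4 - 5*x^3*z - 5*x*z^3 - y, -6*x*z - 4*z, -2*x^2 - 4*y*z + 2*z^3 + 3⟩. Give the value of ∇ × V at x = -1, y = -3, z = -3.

(∇×V)₁ = ∂V₃/∂y − ∂V₂/∂z = 6*x - 4*z + 4
(∇×V)₂ = ∂V₁/∂z − ∂V₃/∂x = -5*x^3 - 15*x*z^2 + 4*x
(∇×V)₃ = ∂V₂/∂x − ∂V₁/∂y = -6*z + 1
∇×V = (6*x - 4*z + 4, -5*x^3 - 15*x*z^2 + 4*x, -6*z + 1)
At (-1, -3, -3): (10, 136, 19).

(10, 136, 19)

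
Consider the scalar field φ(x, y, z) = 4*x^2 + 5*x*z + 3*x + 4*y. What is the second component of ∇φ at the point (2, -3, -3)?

4

(∇φ)_2 = ∂φ/∂y = 4
At (2, -3, -3): 4.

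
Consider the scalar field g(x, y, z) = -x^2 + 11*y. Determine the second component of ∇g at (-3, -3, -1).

11

(∇g)_2 = ∂g/∂y = 11
At (-3, -3, -1): 11.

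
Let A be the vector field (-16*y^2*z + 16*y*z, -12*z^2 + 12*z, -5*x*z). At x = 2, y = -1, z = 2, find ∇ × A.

(∇×A)₁ = ∂A₃/∂y − ∂A₂/∂z = 24*z - 12
(∇×A)₂ = ∂A₁/∂z − ∂A₃/∂x = -16*y^2 + 16*y + 5*z
(∇×A)₃ = ∂A₂/∂x − ∂A₁/∂y = 32*y*z - 16*z
∇×A = (24*z - 12, -16*y^2 + 16*y + 5*z, 32*y*z - 16*z)
At (2, -1, 2): (36, -22, -96).

(36, -22, -96)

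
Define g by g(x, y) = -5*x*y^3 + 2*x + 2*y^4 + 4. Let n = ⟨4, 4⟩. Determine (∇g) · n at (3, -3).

∂g/∂x = -5*y^3 + 2
∂g/∂y = -15*x*y^2 + 8*y^3
∇g at (3, -3) = (137, -621)
∇g · n = (137)(4) + (-621)(4) = -1936

-1936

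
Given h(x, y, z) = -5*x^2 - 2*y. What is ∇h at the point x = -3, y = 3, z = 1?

(30, -2, 0)

∂h/∂x = -10*x
∂h/∂y = -2
∂h/∂z = 0
∇h = (-10*x, -2, 0)
At (-3, 3, 1): (30, -2, 0).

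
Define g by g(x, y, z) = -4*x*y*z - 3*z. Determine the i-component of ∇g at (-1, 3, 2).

(∇g)_1 = ∂g/∂x = -4*y*z
At (-1, 3, 2): -24.

-24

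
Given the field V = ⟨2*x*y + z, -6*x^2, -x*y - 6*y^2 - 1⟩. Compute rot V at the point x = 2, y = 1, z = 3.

(-14, 2, -28)

(∇×V)₁ = ∂V₃/∂y − ∂V₂/∂z = -x - 12*y
(∇×V)₂ = ∂V₁/∂z − ∂V₃/∂x = y + 1
(∇×V)₃ = ∂V₂/∂x − ∂V₁/∂y = -14*x
∇×V = (-x - 12*y, y + 1, -14*x)
At (2, 1, 3): (-14, 2, -28).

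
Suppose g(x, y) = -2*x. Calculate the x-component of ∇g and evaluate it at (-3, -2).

-2

(∇g)_1 = ∂g/∂x = -2
At (-3, -2): -2.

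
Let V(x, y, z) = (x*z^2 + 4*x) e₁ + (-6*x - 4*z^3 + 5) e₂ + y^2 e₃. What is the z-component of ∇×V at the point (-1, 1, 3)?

(∇×V)_3 = ∂V₂/∂x − ∂V₁/∂y
= -6 − (0)
= -6
At (-1, 1, 3): -6.

-6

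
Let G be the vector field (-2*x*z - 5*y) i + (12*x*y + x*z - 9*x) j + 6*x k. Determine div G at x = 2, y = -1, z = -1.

∂G₁/∂x = -2*z
∂G₂/∂y = 12*x
∂G₃/∂z = 0
∇·G = 12*x - 2*z
At (2, -1, -1): 26.

26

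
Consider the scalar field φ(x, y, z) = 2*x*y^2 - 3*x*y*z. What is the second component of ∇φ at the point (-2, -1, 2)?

(∇φ)_2 = ∂φ/∂y = 4*x*y - 3*x*z
At (-2, -1, 2): 20.

20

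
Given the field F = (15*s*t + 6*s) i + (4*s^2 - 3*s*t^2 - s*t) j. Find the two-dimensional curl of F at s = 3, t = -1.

-23

∂F₂/∂s = 8*s - 3*t^2 - t
∂F₁/∂t = 15*s
Scalar curl = -7*s - 3*t^2 - t
At (3, -1): -23.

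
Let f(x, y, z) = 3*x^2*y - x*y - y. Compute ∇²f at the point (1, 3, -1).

18

∂²f/∂x² = 6*y
∂²f/∂y² = 0
∂²f/∂z² = 0
∇²f = 6*y
At (1, 3, -1): 18.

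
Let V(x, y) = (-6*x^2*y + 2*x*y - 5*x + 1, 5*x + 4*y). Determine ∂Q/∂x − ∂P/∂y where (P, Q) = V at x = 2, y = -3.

25

∂V₂/∂x = 5
∂V₁/∂y = -6*x^2 + 2*x
Scalar curl = 6*x^2 - 2*x + 5
At (2, -3): 25.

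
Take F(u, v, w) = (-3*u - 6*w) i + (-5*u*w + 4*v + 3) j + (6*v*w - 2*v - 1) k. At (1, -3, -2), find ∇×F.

(∇×F)₁ = ∂F₃/∂v − ∂F₂/∂w = 5*u + 6*w - 2
(∇×F)₂ = ∂F₁/∂w − ∂F₃/∂u = -6
(∇×F)₃ = ∂F₂/∂u − ∂F₁/∂v = -5*w
∇×F = (5*u + 6*w - 2, -6, -5*w)
At (1, -3, -2): (-9, -6, 10).

(-9, -6, 10)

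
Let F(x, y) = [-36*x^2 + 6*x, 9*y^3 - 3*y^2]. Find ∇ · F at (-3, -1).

∂F₁/∂x = -72*x + 6
∂F₂/∂y = 27*y^2 - 6*y
∇·F = -72*x + 27*y^2 - 6*y + 6
At (-3, -1): 255.

255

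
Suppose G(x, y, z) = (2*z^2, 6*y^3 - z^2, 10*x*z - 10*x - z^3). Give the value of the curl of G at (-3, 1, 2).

(∇×G)₁ = ∂G₃/∂y − ∂G₂/∂z = 2*z
(∇×G)₂ = ∂G₁/∂z − ∂G₃/∂x = -6*z + 10
(∇×G)₃ = ∂G₂/∂x − ∂G₁/∂y = 0
∇×G = (2*z, -6*z + 10, 0)
At (-3, 1, 2): (4, -2, 0).

(4, -2, 0)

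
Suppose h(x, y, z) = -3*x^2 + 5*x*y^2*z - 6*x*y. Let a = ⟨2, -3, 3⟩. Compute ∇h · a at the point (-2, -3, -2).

∂h/∂x = -6*x + 5*y^2*z - 6*y
∂h/∂y = 10*x*y*z - 6*x
∂h/∂z = 5*x*y^2
∇h at (-2, -3, -2) = (-60, -108, -90)
∇h · a = (-60)(2) + (-108)(-3) + (-90)(3) = -66

-66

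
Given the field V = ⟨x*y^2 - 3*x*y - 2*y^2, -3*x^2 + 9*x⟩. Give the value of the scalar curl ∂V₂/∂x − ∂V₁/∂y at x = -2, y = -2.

∂V₂/∂x = -6*x + 9
∂V₁/∂y = 2*x*y - 3*x - 4*y
Scalar curl = -2*x*y - 3*x + 4*y + 9
At (-2, -2): -1.

-1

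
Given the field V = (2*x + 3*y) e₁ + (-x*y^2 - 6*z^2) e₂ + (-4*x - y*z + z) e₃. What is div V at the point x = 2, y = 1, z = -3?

-2

∂V₁/∂x = 2
∂V₂/∂y = -2*x*y
∂V₃/∂z = -y + 1
∇·V = -2*x*y - y + 3
At (2, 1, -3): -2.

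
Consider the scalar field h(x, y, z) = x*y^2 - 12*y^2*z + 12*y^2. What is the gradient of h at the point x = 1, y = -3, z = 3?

∂h/∂x = y^2
∂h/∂y = 2*x*y - 24*y*z + 24*y
∂h/∂z = -12*y^2
∇h = (y^2, 2*x*y - 24*y*z + 24*y, -12*y^2)
At (1, -3, 3): (9, 138, -108).

(9, 138, -108)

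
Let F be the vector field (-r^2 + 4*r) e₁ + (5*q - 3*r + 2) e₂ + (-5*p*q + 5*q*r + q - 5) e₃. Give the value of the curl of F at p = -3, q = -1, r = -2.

(∇×F)₁ = ∂F₃/∂q − ∂F₂/∂r = -5*p + 5*r + 4
(∇×F)₂ = ∂F₁/∂r − ∂F₃/∂p = 5*q - 2*r + 4
(∇×F)₃ = ∂F₂/∂p − ∂F₁/∂q = 0
∇×F = (-5*p + 5*r + 4, 5*q - 2*r + 4, 0)
At (-3, -1, -2): (9, 3, 0).

(9, 3, 0)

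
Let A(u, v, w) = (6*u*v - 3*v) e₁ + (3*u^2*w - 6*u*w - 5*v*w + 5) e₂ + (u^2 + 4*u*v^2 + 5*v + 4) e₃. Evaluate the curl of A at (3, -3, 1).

(-91, -42, -3)

(∇×A)₁ = ∂A₃/∂v − ∂A₂/∂w = -3*u^2 + 8*u*v + 6*u + 5*v + 5
(∇×A)₂ = ∂A₁/∂w − ∂A₃/∂u = -2*u - 4*v^2
(∇×A)₃ = ∂A₂/∂u − ∂A₁/∂v = 6*u*w - 6*u - 6*w + 3
∇×A = (-3*u^2 + 8*u*v + 6*u + 5*v + 5, -2*u - 4*v^2, 6*u*w - 6*u - 6*w + 3)
At (3, -3, 1): (-91, -42, -3).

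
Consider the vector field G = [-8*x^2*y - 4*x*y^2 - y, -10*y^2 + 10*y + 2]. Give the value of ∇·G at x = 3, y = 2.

-142

∂G₁/∂x = -16*x*y - 4*y^2
∂G₂/∂y = -20*y + 10
∇·G = -16*x*y - 4*y^2 - 20*y + 10
At (3, 2): -142.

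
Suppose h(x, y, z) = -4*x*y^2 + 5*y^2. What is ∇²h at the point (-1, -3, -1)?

∂²h/∂x² = 0
∂²h/∂y² = 2*(-4*x + 5)
∂²h/∂z² = 0
∇²h = -8*x + 10
At (-1, -3, -1): 18.

18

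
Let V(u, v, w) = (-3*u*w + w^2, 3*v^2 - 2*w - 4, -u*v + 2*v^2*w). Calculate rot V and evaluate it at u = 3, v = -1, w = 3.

(-13, -4, 0)

(∇×V)₁ = ∂V₃/∂v − ∂V₂/∂w = -u + 4*v*w + 2
(∇×V)₂ = ∂V₁/∂w − ∂V₃/∂u = -3*u + v + 2*w
(∇×V)₃ = ∂V₂/∂u − ∂V₁/∂v = 0
∇×V = (-u + 4*v*w + 2, -3*u + v + 2*w, 0)
At (3, -1, 3): (-13, -4, 0).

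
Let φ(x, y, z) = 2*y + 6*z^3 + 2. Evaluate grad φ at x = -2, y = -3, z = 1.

(0, 2, 18)

∂φ/∂x = 0
∂φ/∂y = 2
∂φ/∂z = 18*z^2
∇φ = (0, 2, 18*z^2)
At (-2, -3, 1): (0, 2, 18).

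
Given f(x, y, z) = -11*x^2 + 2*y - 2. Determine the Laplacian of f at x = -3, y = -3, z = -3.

∂²f/∂x² = -22
∂²f/∂y² = 0
∂²f/∂z² = 0
∇²f = -22
At (-3, -3, -3): -22.

-22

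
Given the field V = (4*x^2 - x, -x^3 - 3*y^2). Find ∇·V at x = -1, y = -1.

∂V₁/∂x = 8*x - 1
∂V₂/∂y = -6*y
∇·V = 8*x - 6*y - 1
At (-1, -1): -3.

-3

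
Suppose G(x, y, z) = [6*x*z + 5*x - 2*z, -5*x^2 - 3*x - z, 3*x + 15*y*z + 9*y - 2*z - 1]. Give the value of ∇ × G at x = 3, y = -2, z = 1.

(25, 13, -33)

(∇×G)₁ = ∂G₃/∂y − ∂G₂/∂z = 15*z + 10
(∇×G)₂ = ∂G₁/∂z − ∂G₃/∂x = 6*x - 5
(∇×G)₃ = ∂G₂/∂x − ∂G₁/∂y = -10*x - 3
∇×G = (15*z + 10, 6*x - 5, -10*x - 3)
At (3, -2, 1): (25, 13, -33).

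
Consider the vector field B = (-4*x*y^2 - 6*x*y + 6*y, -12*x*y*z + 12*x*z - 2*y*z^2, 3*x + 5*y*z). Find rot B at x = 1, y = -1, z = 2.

(∇×B)₁ = ∂B₃/∂y − ∂B₂/∂z = 12*x*y - 12*x + 4*y*z + 5*z
(∇×B)₂ = ∂B₁/∂z − ∂B₃/∂x = -3
(∇×B)₃ = ∂B₂/∂x − ∂B₁/∂y = 8*x*y + 6*x - 12*y*z + 12*z - 6
∇×B = (12*x*y - 12*x + 4*y*z + 5*z, -3, 8*x*y + 6*x - 12*y*z + 12*z - 6)
At (1, -1, 2): (-22, -3, 40).

(-22, -3, 40)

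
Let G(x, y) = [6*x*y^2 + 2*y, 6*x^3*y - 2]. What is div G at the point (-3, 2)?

-138

∂G₁/∂x = 6*y^2
∂G₂/∂y = 6*x^3
∇·G = 6*x^3 + 6*y^2
At (-3, 2): -138.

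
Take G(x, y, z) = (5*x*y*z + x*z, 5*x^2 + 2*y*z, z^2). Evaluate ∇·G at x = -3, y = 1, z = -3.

-30

∂G₁/∂x = 5*y*z + z
∂G₂/∂y = 2*z
∂G₃/∂z = 2*z
∇·G = 5*y*z + 5*z
At (-3, 1, -3): -30.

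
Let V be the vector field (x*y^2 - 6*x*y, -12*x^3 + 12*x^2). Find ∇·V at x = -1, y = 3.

-9

∂V₁/∂x = y^2 - 6*y
∂V₂/∂y = 0
∇·V = y^2 - 6*y
At (-1, 3): -9.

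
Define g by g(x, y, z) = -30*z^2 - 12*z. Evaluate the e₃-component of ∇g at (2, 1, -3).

168

(∇g)_3 = ∂g/∂z = -60*z - 12
At (2, 1, -3): 168.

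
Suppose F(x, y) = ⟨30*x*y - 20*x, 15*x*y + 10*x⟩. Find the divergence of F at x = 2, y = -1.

∂F₁/∂x = 30*y - 20
∂F₂/∂y = 15*x
∇·F = 15*x + 30*y - 20
At (2, -1): -20.

-20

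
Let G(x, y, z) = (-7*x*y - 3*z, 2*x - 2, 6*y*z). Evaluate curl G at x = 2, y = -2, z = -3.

(-18, -3, 16)

(∇×G)₁ = ∂G₃/∂y − ∂G₂/∂z = 6*z
(∇×G)₂ = ∂G₁/∂z − ∂G₃/∂x = -3
(∇×G)₃ = ∂G₂/∂x − ∂G₁/∂y = 7*x + 2
∇×G = (6*z, -3, 7*x + 2)
At (2, -2, -3): (-18, -3, 16).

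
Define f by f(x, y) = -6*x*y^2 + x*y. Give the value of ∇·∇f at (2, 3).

-24

∂²f/∂x² = 0
∂²f/∂y² = -12*x
∇²f = -12*x
At (2, 3): -24.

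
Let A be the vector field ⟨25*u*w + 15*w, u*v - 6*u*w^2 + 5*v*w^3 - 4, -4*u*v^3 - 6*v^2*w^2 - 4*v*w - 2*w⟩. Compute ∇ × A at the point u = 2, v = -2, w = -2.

(80, 33, -26)

(∇×A)₁ = ∂A₃/∂v − ∂A₂/∂w = -12*u*v^2 + 12*u*w - 27*v*w^2 - 4*w
(∇×A)₂ = ∂A₁/∂w − ∂A₃/∂u = 25*u + 4*v^3 + 15
(∇×A)₃ = ∂A₂/∂u − ∂A₁/∂v = v - 6*w^2
∇×A = (-12*u*v^2 + 12*u*w - 27*v*w^2 - 4*w, 25*u + 4*v^3 + 15, v - 6*w^2)
At (2, -2, -2): (80, 33, -26).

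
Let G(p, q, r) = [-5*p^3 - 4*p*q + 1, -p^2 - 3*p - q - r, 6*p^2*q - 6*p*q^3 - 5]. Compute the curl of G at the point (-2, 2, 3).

(169, 96, -7)

(∇×G)₁ = ∂G₃/∂q − ∂G₂/∂r = 6*p^2 - 18*p*q^2 + 1
(∇×G)₂ = ∂G₁/∂r − ∂G₃/∂p = -12*p*q + 6*q^3
(∇×G)₃ = ∂G₂/∂p − ∂G₁/∂q = 2*p - 3
∇×G = (6*p^2 - 18*p*q^2 + 1, -12*p*q + 6*q^3, 2*p - 3)
At (-2, 2, 3): (169, 96, -7).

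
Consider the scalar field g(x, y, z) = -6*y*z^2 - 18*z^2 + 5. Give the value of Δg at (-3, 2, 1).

-60

∂²g/∂x² = 0
∂²g/∂y² = 0
∂²g/∂z² = -12*(y + 3)
∇²g = -12*y - 36
At (-3, 2, 1): -60.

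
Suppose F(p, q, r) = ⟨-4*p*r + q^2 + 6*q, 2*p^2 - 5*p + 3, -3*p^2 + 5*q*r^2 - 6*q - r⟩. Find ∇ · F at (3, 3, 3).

77

∂F₁/∂p = -4*r
∂F₂/∂q = 0
∂F₃/∂r = 10*q*r - 1
∇·F = 10*q*r - 4*r - 1
At (3, 3, 3): 77.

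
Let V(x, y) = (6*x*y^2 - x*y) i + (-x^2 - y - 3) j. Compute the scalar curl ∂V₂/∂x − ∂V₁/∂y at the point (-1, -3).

-35

∂V₂/∂x = -2*x
∂V₁/∂y = 12*x*y - x
Scalar curl = -12*x*y - x
At (-1, -3): -35.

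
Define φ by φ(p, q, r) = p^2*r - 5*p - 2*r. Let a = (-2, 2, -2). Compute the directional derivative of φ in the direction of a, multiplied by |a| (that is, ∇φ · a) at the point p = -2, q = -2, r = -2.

-10

∂φ/∂p = 2*p*r - 5
∂φ/∂q = 0
∂φ/∂r = p^2 - 2
∇φ at (-2, -2, -2) = (3, 0, 2)
∇φ · a = (3)(-2) + (0)(2) + (2)(-2) = -10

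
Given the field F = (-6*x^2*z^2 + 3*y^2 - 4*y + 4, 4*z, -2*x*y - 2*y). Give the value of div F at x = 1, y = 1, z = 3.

-108

∂F₁/∂x = -12*x*z^2
∂F₂/∂y = 0
∂F₃/∂z = 0
∇·F = -12*x*z^2
At (1, 1, 3): -108.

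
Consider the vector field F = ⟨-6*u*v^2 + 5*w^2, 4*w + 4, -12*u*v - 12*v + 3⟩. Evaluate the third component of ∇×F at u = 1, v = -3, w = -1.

-36

(∇×F)_3 = ∂F₂/∂u − ∂F₁/∂v
= 0 − (-12*u*v)
= 12*u*v
At (1, -3, -1): -36.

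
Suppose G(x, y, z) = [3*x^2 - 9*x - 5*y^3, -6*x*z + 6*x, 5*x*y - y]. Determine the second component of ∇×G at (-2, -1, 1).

5

(∇×G)_2 = ∂G₁/∂z − ∂G₃/∂x
= 0 − (5*y)
= -5*y
At (-2, -1, 1): 5.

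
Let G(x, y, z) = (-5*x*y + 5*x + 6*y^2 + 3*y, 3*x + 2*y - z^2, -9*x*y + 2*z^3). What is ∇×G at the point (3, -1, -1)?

(∇×G)₁ = ∂G₃/∂y − ∂G₂/∂z = -9*x + 2*z
(∇×G)₂ = ∂G₁/∂z − ∂G₃/∂x = 9*y
(∇×G)₃ = ∂G₂/∂x − ∂G₁/∂y = 5*x - 12*y
∇×G = (-9*x + 2*z, 9*y, 5*x - 12*y)
At (3, -1, -1): (-29, -9, 27).

(-29, -9, 27)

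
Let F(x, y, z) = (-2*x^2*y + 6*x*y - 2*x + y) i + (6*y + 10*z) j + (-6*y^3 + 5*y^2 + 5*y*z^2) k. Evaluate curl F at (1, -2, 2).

(∇×F)₁ = ∂F₃/∂y − ∂F₂/∂z = -18*y^2 + 10*y + 5*z^2 - 10
(∇×F)₂ = ∂F₁/∂z − ∂F₃/∂x = 0
(∇×F)₃ = ∂F₂/∂x − ∂F₁/∂y = 2*x^2 - 6*x - 1
∇×F = (-18*y^2 + 10*y + 5*z^2 - 10, 0, 2*x^2 - 6*x - 1)
At (1, -2, 2): (-82, 0, -5).

(-82, 0, -5)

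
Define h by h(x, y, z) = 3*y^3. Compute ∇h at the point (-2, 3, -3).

(0, 81, 0)

∂h/∂x = 0
∂h/∂y = 9*y^2
∂h/∂z = 0
∇h = (0, 9*y^2, 0)
At (-2, 3, -3): (0, 81, 0).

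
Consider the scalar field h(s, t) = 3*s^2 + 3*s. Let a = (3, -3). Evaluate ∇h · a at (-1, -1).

∂h/∂s = 6*s + 3
∂h/∂t = 0
∇h at (-1, -1) = (-3, 0)
∇h · a = (-3)(3) + (0)(-3) = -9

-9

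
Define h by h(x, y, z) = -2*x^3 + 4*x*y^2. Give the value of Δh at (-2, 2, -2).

∂²h/∂x² = -12*x
∂²h/∂y² = 8*x
∂²h/∂z² = 0
∇²h = -4*x
At (-2, 2, -2): 8.

8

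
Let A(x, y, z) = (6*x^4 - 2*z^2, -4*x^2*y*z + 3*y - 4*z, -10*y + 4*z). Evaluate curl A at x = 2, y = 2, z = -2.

(26, 8, 64)

(∇×A)₁ = ∂A₃/∂y − ∂A₂/∂z = 4*x^2*y - 6
(∇×A)₂ = ∂A₁/∂z − ∂A₃/∂x = -4*z
(∇×A)₃ = ∂A₂/∂x − ∂A₁/∂y = -8*x*y*z
∇×A = (4*x^2*y - 6, -4*z, -8*x*y*z)
At (2, 2, -2): (26, 8, 64).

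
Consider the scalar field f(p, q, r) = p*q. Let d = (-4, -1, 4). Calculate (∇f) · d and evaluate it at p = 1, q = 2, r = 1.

-9

∂f/∂p = q
∂f/∂q = p
∂f/∂r = 0
∇f at (1, 2, 1) = (2, 1, 0)
∇f · d = (2)(-4) + (1)(-1) + (0)(4) = -9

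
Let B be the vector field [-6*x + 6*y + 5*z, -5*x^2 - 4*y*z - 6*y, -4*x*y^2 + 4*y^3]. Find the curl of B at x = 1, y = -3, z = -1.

(120, 41, -16)

(∇×B)₁ = ∂B₃/∂y − ∂B₂/∂z = -8*x*y + 12*y^2 + 4*y
(∇×B)₂ = ∂B₁/∂z − ∂B₃/∂x = 4*y^2 + 5
(∇×B)₃ = ∂B₂/∂x − ∂B₁/∂y = -10*x - 6
∇×B = (-8*x*y + 12*y^2 + 4*y, 4*y^2 + 5, -10*x - 6)
At (1, -3, -1): (120, 41, -16).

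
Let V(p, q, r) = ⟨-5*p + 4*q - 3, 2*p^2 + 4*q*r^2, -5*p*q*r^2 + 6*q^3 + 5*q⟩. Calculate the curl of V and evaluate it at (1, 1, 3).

(-46, 45, 0)

(∇×V)₁ = ∂V₃/∂q − ∂V₂/∂r = -5*p*r^2 + 18*q^2 - 8*q*r + 5
(∇×V)₂ = ∂V₁/∂r − ∂V₃/∂p = 5*q*r^2
(∇×V)₃ = ∂V₂/∂p − ∂V₁/∂q = 4*p - 4
∇×V = (-5*p*r^2 + 18*q^2 - 8*q*r + 5, 5*q*r^2, 4*p - 4)
At (1, 1, 3): (-46, 45, 0).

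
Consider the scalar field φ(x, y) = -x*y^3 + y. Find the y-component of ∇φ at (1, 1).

-2

(∇φ)_2 = ∂φ/∂y = -3*x*y^2 + 1
At (1, 1): -2.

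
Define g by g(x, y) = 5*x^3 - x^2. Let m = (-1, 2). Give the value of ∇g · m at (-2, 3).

-64

∂g/∂x = 15*x^2 - 2*x
∂g/∂y = 0
∇g at (-2, 3) = (64, 0)
∇g · m = (64)(-1) + (0)(2) = -64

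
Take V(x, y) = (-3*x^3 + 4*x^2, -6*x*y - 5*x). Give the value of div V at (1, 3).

∂V₁/∂x = -9*x^2 + 8*x
∂V₂/∂y = -6*x
∇·V = -9*x^2 + 2*x
At (1, 3): -7.

-7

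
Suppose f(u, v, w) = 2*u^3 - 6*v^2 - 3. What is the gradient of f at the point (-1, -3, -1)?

(6, 36, 0)

∂f/∂u = 6*u^2
∂f/∂v = -12*v
∂f/∂w = 0
∇f = (6*u^2, -12*v, 0)
At (-1, -3, -1): (6, 36, 0).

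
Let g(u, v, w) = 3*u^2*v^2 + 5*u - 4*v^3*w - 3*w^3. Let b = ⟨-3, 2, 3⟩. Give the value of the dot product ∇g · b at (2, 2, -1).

∂g/∂u = 6*u*v^2 + 5
∂g/∂v = 6*u^2*v - 12*v^2*w
∂g/∂w = -4*v^3 - 9*w^2
∇g at (2, 2, -1) = (53, 96, -41)
∇g · b = (53)(-3) + (96)(2) + (-41)(3) = -90

-90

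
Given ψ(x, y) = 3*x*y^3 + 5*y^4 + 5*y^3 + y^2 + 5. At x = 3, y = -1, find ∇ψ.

∂ψ/∂x = 3*y^3
∂ψ/∂y = 9*x*y^2 + 20*y^3 + 15*y^2 + 2*y
∇ψ = (3*y^3, 9*x*y^2 + 20*y^3 + 15*y^2 + 2*y)
At (3, -1): (-3, 20).

(-3, 20)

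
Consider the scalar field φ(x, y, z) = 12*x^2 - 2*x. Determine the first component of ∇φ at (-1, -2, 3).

(∇φ)_1 = ∂φ/∂x = 24*x - 2
At (-1, -2, 3): -26.

-26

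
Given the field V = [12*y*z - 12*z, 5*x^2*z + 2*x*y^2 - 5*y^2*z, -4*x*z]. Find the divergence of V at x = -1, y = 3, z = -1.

∂V₁/∂x = 0
∂V₂/∂y = 4*x*y - 10*y*z
∂V₃/∂z = -4*x
∇·V = 4*x*y - 4*x - 10*y*z
At (-1, 3, -1): 22.

22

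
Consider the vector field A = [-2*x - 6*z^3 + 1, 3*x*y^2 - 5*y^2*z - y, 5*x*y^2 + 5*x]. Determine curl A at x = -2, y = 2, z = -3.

(-20, -187, 12)

(∇×A)₁ = ∂A₃/∂y − ∂A₂/∂z = 10*x*y + 5*y^2
(∇×A)₂ = ∂A₁/∂z − ∂A₃/∂x = -5*y^2 - 18*z^2 - 5
(∇×A)₃ = ∂A₂/∂x − ∂A₁/∂y = 3*y^2
∇×A = (10*x*y + 5*y^2, -5*y^2 - 18*z^2 - 5, 3*y^2)
At (-2, 2, -3): (-20, -187, 12).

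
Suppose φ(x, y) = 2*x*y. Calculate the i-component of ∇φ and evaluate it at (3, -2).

(∇φ)_1 = ∂φ/∂x = 2*y
At (3, -2): -4.

-4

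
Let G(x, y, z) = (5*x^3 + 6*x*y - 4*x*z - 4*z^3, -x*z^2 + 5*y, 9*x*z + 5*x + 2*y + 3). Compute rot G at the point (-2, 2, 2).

(-6, -63, 8)

(∇×G)₁ = ∂G₃/∂y − ∂G₂/∂z = 2*x*z + 2
(∇×G)₂ = ∂G₁/∂z − ∂G₃/∂x = -4*x - 12*z^2 - 9*z - 5
(∇×G)₃ = ∂G₂/∂x − ∂G₁/∂y = -6*x - z^2
∇×G = (2*x*z + 2, -4*x - 12*z^2 - 9*z - 5, -6*x - z^2)
At (-2, 2, 2): (-6, -63, 8).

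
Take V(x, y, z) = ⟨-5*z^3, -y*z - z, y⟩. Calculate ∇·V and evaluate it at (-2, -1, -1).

∂V₁/∂x = 0
∂V₂/∂y = -z
∂V₃/∂z = 0
∇·V = -z
At (-2, -1, -1): 1.

1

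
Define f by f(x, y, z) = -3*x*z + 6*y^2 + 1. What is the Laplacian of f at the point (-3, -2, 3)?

12

∂²f/∂x² = 0
∂²f/∂y² = 12
∂²f/∂z² = 0
∇²f = 12
At (-3, -2, 3): 12.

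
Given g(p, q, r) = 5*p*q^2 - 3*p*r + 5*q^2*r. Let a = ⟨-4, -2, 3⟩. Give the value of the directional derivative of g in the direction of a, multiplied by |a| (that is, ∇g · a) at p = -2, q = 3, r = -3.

237

∂g/∂p = 5*q^2 - 3*r
∂g/∂q = 10*p*q + 10*q*r
∂g/∂r = -3*p + 5*q^2
∇g at (-2, 3, -3) = (54, -150, 51)
∇g · a = (54)(-4) + (-150)(-2) + (51)(3) = 237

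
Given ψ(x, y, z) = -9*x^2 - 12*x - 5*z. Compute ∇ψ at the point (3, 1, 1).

(-66, 0, -5)

∂ψ/∂x = -18*x - 12
∂ψ/∂y = 0
∂ψ/∂z = -5
∇ψ = (-18*x - 12, 0, -5)
At (3, 1, 1): (-66, 0, -5).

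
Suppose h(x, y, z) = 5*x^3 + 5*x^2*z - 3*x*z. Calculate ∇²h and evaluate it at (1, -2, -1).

∂²h/∂x² = 10*(3*x + z)
∂²h/∂y² = 0
∂²h/∂z² = 0
∇²h = 30*x + 10*z
At (1, -2, -1): 20.

20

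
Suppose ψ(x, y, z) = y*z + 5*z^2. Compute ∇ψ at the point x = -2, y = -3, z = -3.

(0, -3, -33)

∂ψ/∂x = 0
∂ψ/∂y = z
∂ψ/∂z = y + 10*z
∇ψ = (0, z, y + 10*z)
At (-2, -3, -3): (0, -3, -33).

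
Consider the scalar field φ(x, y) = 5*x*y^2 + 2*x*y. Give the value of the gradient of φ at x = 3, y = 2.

(24, 66)

∂φ/∂x = 5*y^2 + 2*y
∂φ/∂y = 10*x*y + 2*x
∇φ = (5*y^2 + 2*y, 10*x*y + 2*x)
At (3, 2): (24, 66).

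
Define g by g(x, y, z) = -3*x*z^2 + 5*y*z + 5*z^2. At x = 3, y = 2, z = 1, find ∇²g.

∂²g/∂x² = 0
∂²g/∂y² = 0
∂²g/∂z² = 2*(-3*x + 5)
∇²g = -6*x + 10
At (3, 2, 1): -8.

-8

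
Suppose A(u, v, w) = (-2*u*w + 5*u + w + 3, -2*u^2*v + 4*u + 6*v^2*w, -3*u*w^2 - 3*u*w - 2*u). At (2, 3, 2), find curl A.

(∇×A)₁ = ∂A₃/∂v − ∂A₂/∂w = -6*v^2
(∇×A)₂ = ∂A₁/∂w − ∂A₃/∂u = -2*u + 3*w^2 + 3*w + 3
(∇×A)₃ = ∂A₂/∂u − ∂A₁/∂v = -4*u*v + 4
∇×A = (-6*v^2, -2*u + 3*w^2 + 3*w + 3, -4*u*v + 4)
At (2, 3, 2): (-54, 17, -20).

(-54, 17, -20)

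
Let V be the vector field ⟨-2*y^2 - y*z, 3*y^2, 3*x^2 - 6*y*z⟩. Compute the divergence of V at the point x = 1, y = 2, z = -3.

∂V₁/∂x = 0
∂V₂/∂y = 6*y
∂V₃/∂z = -6*y
∇·V = 0
At (1, 2, -3): 0.

0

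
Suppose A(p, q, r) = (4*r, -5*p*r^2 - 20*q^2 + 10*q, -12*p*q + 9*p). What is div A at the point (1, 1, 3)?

∂A₁/∂p = 0
∂A₂/∂q = -40*q + 10
∂A₃/∂r = 0
∇·A = -40*q + 10
At (1, 1, 3): -30.

-30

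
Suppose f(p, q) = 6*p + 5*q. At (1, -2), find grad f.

(6, 5)

∂f/∂p = 6
∂f/∂q = 5
∇f = (6, 5)
At (1, -2): (6, 5).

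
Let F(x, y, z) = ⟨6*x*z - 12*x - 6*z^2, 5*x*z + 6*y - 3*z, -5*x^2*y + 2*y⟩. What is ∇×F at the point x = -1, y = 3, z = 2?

(5, -60, 10)

(∇×F)₁ = ∂F₃/∂y − ∂F₂/∂z = -5*x^2 - 5*x + 5
(∇×F)₂ = ∂F₁/∂z − ∂F₃/∂x = 10*x*y + 6*x - 12*z
(∇×F)₃ = ∂F₂/∂x − ∂F₁/∂y = 5*z
∇×F = (-5*x^2 - 5*x + 5, 10*x*y + 6*x - 12*z, 5*z)
At (-1, 3, 2): (5, -60, 10).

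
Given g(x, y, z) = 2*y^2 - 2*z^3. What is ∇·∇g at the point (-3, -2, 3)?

-32

∂²g/∂x² = 0
∂²g/∂y² = 4
∂²g/∂z² = -12*z
∇²g = -12*z + 4
At (-3, -2, 3): -32.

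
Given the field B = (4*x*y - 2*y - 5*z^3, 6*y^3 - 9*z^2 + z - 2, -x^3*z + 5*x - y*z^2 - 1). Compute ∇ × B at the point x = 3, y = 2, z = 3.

(∇×B)₁ = ∂B₃/∂y − ∂B₂/∂z = -z^2 + 18*z - 1
(∇×B)₂ = ∂B₁/∂z − ∂B₃/∂x = 3*x^2*z - 15*z^2 - 5
(∇×B)₃ = ∂B₂/∂x − ∂B₁/∂y = -4*x + 2
∇×B = (-z^2 + 18*z - 1, 3*x^2*z - 15*z^2 - 5, -4*x + 2)
At (3, 2, 3): (44, -59, -10).

(44, -59, -10)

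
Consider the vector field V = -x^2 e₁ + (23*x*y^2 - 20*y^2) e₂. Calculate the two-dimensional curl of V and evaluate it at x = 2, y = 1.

23

∂V₂/∂x = 23*y^2
∂V₁/∂y = 0
Scalar curl = 23*y^2
At (2, 1): 23.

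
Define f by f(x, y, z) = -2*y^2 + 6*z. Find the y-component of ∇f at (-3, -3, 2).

12

(∇f)_2 = ∂f/∂y = -4*y
At (-3, -3, 2): 12.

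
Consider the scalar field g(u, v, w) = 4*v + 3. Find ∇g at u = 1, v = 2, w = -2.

∂g/∂u = 0
∂g/∂v = 4
∂g/∂w = 0
∇g = (0, 4, 0)
At (1, 2, -2): (0, 4, 0).

(0, 4, 0)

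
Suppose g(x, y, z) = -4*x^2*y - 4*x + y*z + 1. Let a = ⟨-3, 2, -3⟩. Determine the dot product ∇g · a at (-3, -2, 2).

94

∂g/∂x = -8*x*y - 4
∂g/∂y = -4*x^2 + z
∂g/∂z = y
∇g at (-3, -2, 2) = (-52, -34, -2)
∇g · a = (-52)(-3) + (-34)(2) + (-2)(-3) = 94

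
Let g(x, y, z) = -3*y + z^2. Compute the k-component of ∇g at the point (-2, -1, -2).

-4

(∇g)_3 = ∂g/∂z = 2*z
At (-2, -1, -2): -4.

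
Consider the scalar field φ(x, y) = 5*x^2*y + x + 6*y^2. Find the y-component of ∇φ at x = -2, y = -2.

-4

(∇φ)_2 = ∂φ/∂y = 5*x^2 + 12*y
At (-2, -2): -4.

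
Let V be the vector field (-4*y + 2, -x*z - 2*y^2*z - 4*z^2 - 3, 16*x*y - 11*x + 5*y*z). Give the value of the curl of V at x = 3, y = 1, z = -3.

(14, -5, 7)

(∇×V)₁ = ∂V₃/∂y − ∂V₂/∂z = 17*x + 2*y^2 + 13*z
(∇×V)₂ = ∂V₁/∂z − ∂V₃/∂x = -16*y + 11
(∇×V)₃ = ∂V₂/∂x − ∂V₁/∂y = -z + 4
∇×V = (17*x + 2*y^2 + 13*z, -16*y + 11, -z + 4)
At (3, 1, -3): (14, -5, 7).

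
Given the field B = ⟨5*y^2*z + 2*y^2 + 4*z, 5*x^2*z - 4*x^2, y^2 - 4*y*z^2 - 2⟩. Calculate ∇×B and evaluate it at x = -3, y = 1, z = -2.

(-59, 9, 100)

(∇×B)₁ = ∂B₃/∂y − ∂B₂/∂z = -5*x^2 + 2*y - 4*z^2
(∇×B)₂ = ∂B₁/∂z − ∂B₃/∂x = 5*y^2 + 4
(∇×B)₃ = ∂B₂/∂x − ∂B₁/∂y = 10*x*z - 8*x - 10*y*z - 4*y
∇×B = (-5*x^2 + 2*y - 4*z^2, 5*y^2 + 4, 10*x*z - 8*x - 10*y*z - 4*y)
At (-3, 1, -2): (-59, 9, 100).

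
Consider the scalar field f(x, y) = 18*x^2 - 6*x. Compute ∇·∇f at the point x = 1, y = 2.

36

∂²f/∂x² = 36
∂²f/∂y² = 0
∇²f = 36
At (1, 2): 36.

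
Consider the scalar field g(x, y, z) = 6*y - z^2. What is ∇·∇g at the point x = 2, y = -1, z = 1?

-2

∂²g/∂x² = 0
∂²g/∂y² = 0
∂²g/∂z² = -2
∇²g = -2
At (2, -1, 1): -2.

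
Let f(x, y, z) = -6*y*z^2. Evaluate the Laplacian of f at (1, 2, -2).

-24

∂²f/∂x² = 0
∂²f/∂y² = 0
∂²f/∂z² = -12*y
∇²f = -12*y
At (1, 2, -2): -24.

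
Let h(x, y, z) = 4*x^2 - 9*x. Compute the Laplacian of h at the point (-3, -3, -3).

8

∂²h/∂x² = 8
∂²h/∂y² = 0
∂²h/∂z² = 0
∇²h = 8
At (-3, -3, -3): 8.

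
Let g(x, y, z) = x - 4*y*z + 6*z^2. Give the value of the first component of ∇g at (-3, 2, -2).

(∇g)_1 = ∂g/∂x = 1
At (-3, 2, -2): 1.

1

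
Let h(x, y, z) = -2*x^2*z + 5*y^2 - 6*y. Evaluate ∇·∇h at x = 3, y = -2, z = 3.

∂²h/∂x² = -4*z
∂²h/∂y² = 10
∂²h/∂z² = 0
∇²h = -4*z + 10
At (3, -2, 3): -2.

-2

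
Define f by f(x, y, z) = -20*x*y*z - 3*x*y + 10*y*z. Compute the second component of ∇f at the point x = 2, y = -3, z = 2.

(∇f)_2 = ∂f/∂y = -20*x*z - 3*x + 10*z
At (2, -3, 2): -66.

-66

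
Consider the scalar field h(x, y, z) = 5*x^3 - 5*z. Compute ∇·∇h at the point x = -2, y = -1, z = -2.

∂²h/∂x² = 30*x
∂²h/∂y² = 0
∂²h/∂z² = 0
∇²h = 30*x
At (-2, -1, -2): -60.

-60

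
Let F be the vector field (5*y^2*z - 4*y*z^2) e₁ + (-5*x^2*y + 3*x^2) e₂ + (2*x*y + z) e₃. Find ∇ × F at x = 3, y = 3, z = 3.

(∇×F)₁ = ∂F₃/∂y − ∂F₂/∂z = 2*x
(∇×F)₂ = ∂F₁/∂z − ∂F₃/∂x = 5*y^2 - 8*y*z - 2*y
(∇×F)₃ = ∂F₂/∂x − ∂F₁/∂y = -10*x*y + 6*x - 10*y*z + 4*z^2
∇×F = (2*x, 5*y^2 - 8*y*z - 2*y, -10*x*y + 6*x - 10*y*z + 4*z^2)
At (3, 3, 3): (6, -33, -126).

(6, -33, -126)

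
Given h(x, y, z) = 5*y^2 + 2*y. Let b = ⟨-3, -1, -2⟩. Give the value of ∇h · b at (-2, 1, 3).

∂h/∂x = 0
∂h/∂y = 10*y + 2
∂h/∂z = 0
∇h at (-2, 1, 3) = (0, 12, 0)
∇h · b = (0)(-3) + (12)(-1) + (0)(-2) = -12

-12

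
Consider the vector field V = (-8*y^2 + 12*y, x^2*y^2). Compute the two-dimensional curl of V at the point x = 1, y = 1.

6

∂V₂/∂x = 2*x*y^2
∂V₁/∂y = -16*y + 12
Scalar curl = 2*x*y^2 + 16*y - 12
At (1, 1): 6.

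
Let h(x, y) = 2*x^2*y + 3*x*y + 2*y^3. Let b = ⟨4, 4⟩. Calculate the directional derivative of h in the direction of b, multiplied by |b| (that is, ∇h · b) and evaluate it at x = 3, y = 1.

192

∂h/∂x = 4*x*y + 3*y
∂h/∂y = 2*x^2 + 3*x + 6*y^2
∇h at (3, 1) = (15, 33)
∇h · b = (15)(4) + (33)(4) = 192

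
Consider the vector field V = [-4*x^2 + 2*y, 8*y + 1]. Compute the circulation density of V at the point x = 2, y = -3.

-2

∂V₂/∂x = 0
∂V₁/∂y = 2
Scalar curl = -2
At (2, -3): -2.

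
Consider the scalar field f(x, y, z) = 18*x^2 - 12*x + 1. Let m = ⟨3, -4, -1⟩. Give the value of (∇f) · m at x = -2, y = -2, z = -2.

∂f/∂x = 36*x - 12
∂f/∂y = 0
∂f/∂z = 0
∇f at (-2, -2, -2) = (-84, 0, 0)
∇f · m = (-84)(3) + (0)(-4) + (0)(-1) = -252

-252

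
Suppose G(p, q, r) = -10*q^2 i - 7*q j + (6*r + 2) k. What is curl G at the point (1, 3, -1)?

(∇×G)₁ = ∂G₃/∂q − ∂G₂/∂r = 0
(∇×G)₂ = ∂G₁/∂r − ∂G₃/∂p = 0
(∇×G)₃ = ∂G₂/∂p − ∂G₁/∂q = 20*q
∇×G = (0, 0, 20*q)
At (1, 3, -1): (0, 0, 60).

(0, 0, 60)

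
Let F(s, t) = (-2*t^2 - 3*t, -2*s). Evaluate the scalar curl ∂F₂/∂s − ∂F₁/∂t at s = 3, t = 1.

5

∂F₂/∂s = -2
∂F₁/∂t = -4*t - 3
Scalar curl = 4*t + 1
At (3, 1): 5.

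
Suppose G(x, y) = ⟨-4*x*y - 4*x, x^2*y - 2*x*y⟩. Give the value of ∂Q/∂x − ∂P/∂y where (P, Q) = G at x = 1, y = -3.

∂G₂/∂x = 2*x*y - 2*y
∂G₁/∂y = -4*x
Scalar curl = 2*x*y + 4*x - 2*y
At (1, -3): 4.

4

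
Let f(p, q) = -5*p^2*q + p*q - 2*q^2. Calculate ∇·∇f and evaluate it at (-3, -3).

26

∂²f/∂p² = -10*q
∂²f/∂q² = -4
∇²f = -10*q - 4
At (-3, -3): 26.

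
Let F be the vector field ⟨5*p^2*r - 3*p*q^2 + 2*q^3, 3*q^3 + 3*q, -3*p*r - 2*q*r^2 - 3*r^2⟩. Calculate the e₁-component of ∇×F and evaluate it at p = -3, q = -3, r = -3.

-18

(∇×F)_1 = ∂F₃/∂q − ∂F₂/∂r
= -2*r^2 − (0)
= -2*r^2
At (-3, -3, -3): -18.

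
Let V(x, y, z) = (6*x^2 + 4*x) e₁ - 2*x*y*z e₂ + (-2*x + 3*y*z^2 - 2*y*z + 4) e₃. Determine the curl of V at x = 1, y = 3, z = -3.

(39, 2, 18)

(∇×V)₁ = ∂V₃/∂y − ∂V₂/∂z = 2*x*y + 3*z^2 - 2*z
(∇×V)₂ = ∂V₁/∂z − ∂V₃/∂x = 2
(∇×V)₃ = ∂V₂/∂x − ∂V₁/∂y = -2*y*z
∇×V = (2*x*y + 3*z^2 - 2*z, 2, -2*y*z)
At (1, 3, -3): (39, 2, 18).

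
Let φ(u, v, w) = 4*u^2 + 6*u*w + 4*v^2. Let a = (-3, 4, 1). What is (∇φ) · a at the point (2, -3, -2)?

∂φ/∂u = 8*u + 6*w
∂φ/∂v = 8*v
∂φ/∂w = 6*u
∇φ at (2, -3, -2) = (4, -24, 12)
∇φ · a = (4)(-3) + (-24)(4) + (12)(1) = -96

-96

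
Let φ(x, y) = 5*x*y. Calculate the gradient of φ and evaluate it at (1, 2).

(10, 5)

∂φ/∂x = 5*y
∂φ/∂y = 5*x
∇φ = (5*y, 5*x)
At (1, 2): (10, 5).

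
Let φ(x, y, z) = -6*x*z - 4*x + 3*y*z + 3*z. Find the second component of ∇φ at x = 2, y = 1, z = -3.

(∇φ)_2 = ∂φ/∂y = 3*z
At (2, 1, -3): -9.

-9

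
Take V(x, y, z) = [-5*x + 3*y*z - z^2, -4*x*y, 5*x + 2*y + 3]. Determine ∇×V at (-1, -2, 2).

(2, -15, 2)

(∇×V)₁ = ∂V₃/∂y − ∂V₂/∂z = 2
(∇×V)₂ = ∂V₁/∂z − ∂V₃/∂x = 3*y - 2*z - 5
(∇×V)₃ = ∂V₂/∂x − ∂V₁/∂y = -4*y - 3*z
∇×V = (2, 3*y - 2*z - 5, -4*y - 3*z)
At (-1, -2, 2): (2, -15, 2).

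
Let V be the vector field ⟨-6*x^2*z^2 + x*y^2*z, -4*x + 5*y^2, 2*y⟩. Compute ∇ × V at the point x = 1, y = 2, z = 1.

(∇×V)₁ = ∂V₃/∂y − ∂V₂/∂z = 2
(∇×V)₂ = ∂V₁/∂z − ∂V₃/∂x = -12*x^2*z + x*y^2
(∇×V)₃ = ∂V₂/∂x − ∂V₁/∂y = -2*x*y*z - 4
∇×V = (2, -12*x^2*z + x*y^2, -2*x*y*z - 4)
At (1, 2, 1): (2, -8, -8).

(2, -8, -8)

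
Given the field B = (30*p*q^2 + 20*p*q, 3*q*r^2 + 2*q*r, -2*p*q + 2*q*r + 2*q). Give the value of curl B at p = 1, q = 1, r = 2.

(-10, 2, -80)

(∇×B)₁ = ∂B₃/∂q − ∂B₂/∂r = -2*p - 6*q*r - 2*q + 2*r + 2
(∇×B)₂ = ∂B₁/∂r − ∂B₃/∂p = 2*q
(∇×B)₃ = ∂B₂/∂p − ∂B₁/∂q = -60*p*q - 20*p
∇×B = (-2*p - 6*q*r - 2*q + 2*r + 2, 2*q, -60*p*q - 20*p)
At (1, 1, 2): (-10, 2, -80).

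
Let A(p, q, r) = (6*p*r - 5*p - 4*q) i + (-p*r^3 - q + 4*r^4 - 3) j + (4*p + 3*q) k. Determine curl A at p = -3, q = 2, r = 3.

(∇×A)₁ = ∂A₃/∂q − ∂A₂/∂r = 3*p*r^2 - 16*r^3 + 3
(∇×A)₂ = ∂A₁/∂r − ∂A₃/∂p = 6*p - 4
(∇×A)₃ = ∂A₂/∂p − ∂A₁/∂q = -r^3 + 4
∇×A = (3*p*r^2 - 16*r^3 + 3, 6*p - 4, -r^3 + 4)
At (-3, 2, 3): (-510, -22, -23).

(-510, -22, -23)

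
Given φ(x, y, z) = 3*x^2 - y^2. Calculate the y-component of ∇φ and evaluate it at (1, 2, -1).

(∇φ)_2 = ∂φ/∂y = -2*y
At (1, 2, -1): -4.

-4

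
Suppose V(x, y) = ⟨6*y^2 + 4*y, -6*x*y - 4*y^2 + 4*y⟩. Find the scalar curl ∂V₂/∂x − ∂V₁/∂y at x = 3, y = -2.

32

∂V₂/∂x = -6*y
∂V₁/∂y = 12*y + 4
Scalar curl = -18*y - 4
At (3, -2): 32.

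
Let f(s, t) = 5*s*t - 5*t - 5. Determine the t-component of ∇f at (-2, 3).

(∇f)_2 = ∂f/∂t = 5*s - 5
At (-2, 3): -15.

-15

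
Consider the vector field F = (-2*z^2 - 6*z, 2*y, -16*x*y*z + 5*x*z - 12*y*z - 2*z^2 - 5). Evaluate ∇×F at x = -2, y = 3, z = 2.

(40, 72, 0)

(∇×F)₁ = ∂F₃/∂y − ∂F₂/∂z = -16*x*z - 12*z
(∇×F)₂ = ∂F₁/∂z − ∂F₃/∂x = 16*y*z - 9*z - 6
(∇×F)₃ = ∂F₂/∂x − ∂F₁/∂y = 0
∇×F = (-16*x*z - 12*z, 16*y*z - 9*z - 6, 0)
At (-2, 3, 2): (40, 72, 0).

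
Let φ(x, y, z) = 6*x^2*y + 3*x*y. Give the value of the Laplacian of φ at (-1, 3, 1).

∂²φ/∂x² = 12*y
∂²φ/∂y² = 0
∂²φ/∂z² = 0
∇²φ = 12*y
At (-1, 3, 1): 36.

36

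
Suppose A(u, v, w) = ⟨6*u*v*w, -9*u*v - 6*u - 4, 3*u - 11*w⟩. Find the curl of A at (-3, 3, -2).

(0, -57, -69)

(∇×A)₁ = ∂A₃/∂v − ∂A₂/∂w = 0
(∇×A)₂ = ∂A₁/∂w − ∂A₃/∂u = 6*u*v - 3
(∇×A)₃ = ∂A₂/∂u − ∂A₁/∂v = -6*u*w - 9*v - 6
∇×A = (0, 6*u*v - 3, -6*u*w - 9*v - 6)
At (-3, 3, -2): (0, -57, -69).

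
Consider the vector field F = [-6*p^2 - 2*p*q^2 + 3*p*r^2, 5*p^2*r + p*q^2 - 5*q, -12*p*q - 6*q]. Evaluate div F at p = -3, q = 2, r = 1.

14

∂F₁/∂p = -12*p - 2*q^2 + 3*r^2
∂F₂/∂q = 2*p*q - 5
∂F₃/∂r = 0
∇·F = 2*p*q - 12*p - 2*q^2 + 3*r^2 - 5
At (-3, 2, 1): 14.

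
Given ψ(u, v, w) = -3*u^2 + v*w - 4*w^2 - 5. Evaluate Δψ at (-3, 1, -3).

∂²ψ/∂u² = -6
∂²ψ/∂v² = 0
∂²ψ/∂w² = -8
∇²ψ = -14
At (-3, 1, -3): -14.

-14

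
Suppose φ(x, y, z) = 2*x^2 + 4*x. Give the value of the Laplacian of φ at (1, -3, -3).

4

∂²φ/∂x² = 4
∂²φ/∂y² = 0
∂²φ/∂z² = 0
∇²φ = 4
At (1, -3, -3): 4.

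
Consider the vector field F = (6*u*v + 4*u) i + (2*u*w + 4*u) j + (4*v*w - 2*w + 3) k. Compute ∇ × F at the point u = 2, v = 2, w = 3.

(8, 0, -2)

(∇×F)₁ = ∂F₃/∂v − ∂F₂/∂w = -2*u + 4*w
(∇×F)₂ = ∂F₁/∂w − ∂F₃/∂u = 0
(∇×F)₃ = ∂F₂/∂u − ∂F₁/∂v = -6*u + 2*w + 4
∇×F = (-2*u + 4*w, 0, -6*u + 2*w + 4)
At (2, 2, 3): (8, 0, -2).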